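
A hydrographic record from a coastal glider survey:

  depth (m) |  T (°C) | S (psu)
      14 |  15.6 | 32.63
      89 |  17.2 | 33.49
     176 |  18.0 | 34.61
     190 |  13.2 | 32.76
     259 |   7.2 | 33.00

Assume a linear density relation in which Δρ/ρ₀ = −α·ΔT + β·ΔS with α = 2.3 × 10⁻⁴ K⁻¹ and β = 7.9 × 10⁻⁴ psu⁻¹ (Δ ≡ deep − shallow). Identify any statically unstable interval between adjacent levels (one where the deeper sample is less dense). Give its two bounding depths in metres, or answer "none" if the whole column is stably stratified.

176–190 m

Evaluate Δρ/ρ₀ = −αΔT + βΔS across each adjacent pair:
  14–89 m: −αΔT+βΔS = −(2.3 × 10⁻⁴)(+1.6)+(7.9 × 10⁻⁴)(+0.86) = 3.1 × 10⁻⁴ → stable
  89–176 m: −αΔT+βΔS = −(2.3 × 10⁻⁴)(+0.8)+(7.9 × 10⁻⁴)(+1.12) = 7.0 × 10⁻⁴ → stable
  176–190 m: −αΔT+βΔS = −(2.3 × 10⁻⁴)(-4.8)+(7.9 × 10⁻⁴)(-1.85) = -3.6 × 10⁻⁴ → UNSTABLE
  190–259 m: −αΔT+βΔS = −(2.3 × 10⁻⁴)(-6.0)+(7.9 × 10⁻⁴)(+0.24) = 1.6 × 10⁻³ → stable
The 176–190 m interval has Δρ < 0: lighter water underlies denser water.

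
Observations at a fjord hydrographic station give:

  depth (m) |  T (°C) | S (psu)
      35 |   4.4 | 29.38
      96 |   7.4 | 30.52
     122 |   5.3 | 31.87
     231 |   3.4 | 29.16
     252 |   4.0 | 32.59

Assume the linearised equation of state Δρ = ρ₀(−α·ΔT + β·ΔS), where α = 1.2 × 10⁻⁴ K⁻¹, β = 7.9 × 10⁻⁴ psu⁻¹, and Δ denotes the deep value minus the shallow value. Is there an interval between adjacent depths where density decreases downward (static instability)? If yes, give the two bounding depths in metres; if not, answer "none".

122–231 m

Evaluate Δρ/ρ₀ = −αΔT + βΔS across each adjacent pair:
  35–96 m: −αΔT+βΔS = −(1.2 × 10⁻⁴)(+3.0)+(7.9 × 10⁻⁴)(+1.14) = 5.4 × 10⁻⁴ → stable
  96–122 m: −αΔT+βΔS = −(1.2 × 10⁻⁴)(-2.1)+(7.9 × 10⁻⁴)(+1.35) = 1.3 × 10⁻³ → stable
  122–231 m: −αΔT+βΔS = −(1.2 × 10⁻⁴)(-1.9)+(7.9 × 10⁻⁴)(-2.71) = -1.9 × 10⁻³ → UNSTABLE
  231–252 m: −αΔT+βΔS = −(1.2 × 10⁻⁴)(+0.6)+(7.9 × 10⁻⁴)(+3.43) = 2.6 × 10⁻³ → stable
The 122–231 m interval has Δρ < 0: lighter water underlies denser water.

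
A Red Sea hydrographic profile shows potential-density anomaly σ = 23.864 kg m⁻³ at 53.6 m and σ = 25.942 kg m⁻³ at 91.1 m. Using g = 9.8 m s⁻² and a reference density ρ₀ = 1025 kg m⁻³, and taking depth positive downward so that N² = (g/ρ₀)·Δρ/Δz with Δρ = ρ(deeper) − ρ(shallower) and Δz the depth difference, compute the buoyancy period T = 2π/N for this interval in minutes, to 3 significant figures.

Δρ = 1025.942 − 1023.864 = 2.078 kg m⁻³ over Δz = 91.1 − 53.6 = 37.5 m.
N² = (9.8/1025) × (2.078/37.5) = 5.2981 × 10⁻⁴ s⁻².
N = √(5.2981 × 10⁻⁴) = 0.023018 rad s⁻¹, so T = 2π/N = 272.97 s = 4.5495 min ≈ 4.55 min.

4.55 min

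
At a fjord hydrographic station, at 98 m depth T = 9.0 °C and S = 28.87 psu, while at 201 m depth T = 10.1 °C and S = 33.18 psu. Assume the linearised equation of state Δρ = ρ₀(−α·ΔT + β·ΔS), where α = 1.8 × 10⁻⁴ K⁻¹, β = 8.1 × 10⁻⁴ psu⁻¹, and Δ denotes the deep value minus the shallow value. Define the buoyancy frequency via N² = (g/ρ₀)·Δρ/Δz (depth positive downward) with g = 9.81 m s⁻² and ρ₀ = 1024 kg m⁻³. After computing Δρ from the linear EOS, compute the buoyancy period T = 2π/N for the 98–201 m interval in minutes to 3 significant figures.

ΔT = +1.1 K, ΔS = +4.31 psu (deep − shallow).
Δρ/ρ₀ = −αΔT + βΔS = -1.98 × 10⁻⁴ + 3.4911 × 10⁻³ = 3.2931 × 10⁻³, so Δρ ≈ 3.372 kg m⁻³.
N² = (g/ρ₀)·Δρ/Δz = g·(Δρ/ρ₀)/Δz = 9.81 × 3.2931 × 10⁻³ / 103 = 3.1364 × 10⁻⁴ s⁻².
N = √(3.1364 × 10⁻⁴) = 0.017710 rad s⁻¹ → T = 2π/N = 354.78 s = 5.9130 min ≈ 5.91 min.

5.91 min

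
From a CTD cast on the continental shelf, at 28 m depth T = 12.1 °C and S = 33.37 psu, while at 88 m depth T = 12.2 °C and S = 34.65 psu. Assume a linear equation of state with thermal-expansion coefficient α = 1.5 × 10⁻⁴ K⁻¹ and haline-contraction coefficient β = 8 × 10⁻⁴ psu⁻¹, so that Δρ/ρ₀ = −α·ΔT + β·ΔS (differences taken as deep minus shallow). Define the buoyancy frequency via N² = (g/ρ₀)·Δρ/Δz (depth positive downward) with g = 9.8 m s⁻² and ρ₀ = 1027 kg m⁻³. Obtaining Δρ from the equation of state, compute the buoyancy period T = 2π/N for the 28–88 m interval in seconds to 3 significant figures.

489 s

ΔT = +0.1 K, ΔS = +1.28 psu (deep − shallow).
Δρ/ρ₀ = −αΔT + βΔS = -1.50 × 10⁻⁵ + 1.024 × 10⁻³ = 1.009 × 10⁻³, so Δρ ≈ 1.036 kg m⁻³.
N² = (g/ρ₀)·Δρ/Δz = g·(Δρ/ρ₀)/Δz = 9.8 × 1.009 × 10⁻³ / 60 = 1.6480 × 10⁻⁴ s⁻².
N = √(1.6480 × 10⁻⁴) = 0.012837 rad s⁻¹ → T = 2π/N = 489.46 s ≈ 489 s.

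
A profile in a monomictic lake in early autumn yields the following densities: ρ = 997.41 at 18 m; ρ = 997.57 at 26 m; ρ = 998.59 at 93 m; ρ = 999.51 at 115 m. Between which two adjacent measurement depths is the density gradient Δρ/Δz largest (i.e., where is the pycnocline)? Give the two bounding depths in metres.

93–115 m

Compute the density gradient over each adjacent pair:
  18–26 m: Δρ/Δz = 0.16/8 = 0.020 kg m⁻⁴
  26–93 m: Δρ/Δz = 1.02/67 = 0.015 kg m⁻⁴
  93–115 m: Δρ/Δz = 0.92/22 = 0.042 kg m⁻⁴
The largest gradient is in the 93–115 m interval — the pycnocline.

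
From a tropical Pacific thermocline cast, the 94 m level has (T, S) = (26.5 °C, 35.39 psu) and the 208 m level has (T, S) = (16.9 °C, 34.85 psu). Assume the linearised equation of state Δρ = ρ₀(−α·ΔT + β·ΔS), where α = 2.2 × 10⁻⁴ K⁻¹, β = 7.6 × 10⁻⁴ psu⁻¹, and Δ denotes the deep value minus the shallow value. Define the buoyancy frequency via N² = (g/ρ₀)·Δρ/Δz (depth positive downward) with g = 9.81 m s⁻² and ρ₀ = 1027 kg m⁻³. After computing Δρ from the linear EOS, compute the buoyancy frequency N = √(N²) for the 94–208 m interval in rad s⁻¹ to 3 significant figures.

0.0121 rad s⁻¹

ΔT = -9.6 K, ΔS = -0.54 psu (deep − shallow).
Δρ/ρ₀ = −αΔT + βΔS = 2.112 × 10⁻³ − 4.104 × 10⁻⁴ = 1.7016 × 10⁻³, so Δρ ≈ 1.748 kg m⁻³.
N² = (g/ρ₀)·Δρ/Δz = g·(Δρ/ρ₀)/Δz = 9.81 × 1.7016 × 10⁻³ / 114 = 1.4643 × 10⁻⁴ s⁻².
N = √(1.4643 × 10⁻⁴) = 0.012101 rad s⁻¹ ≈ 0.0121 rad s⁻¹.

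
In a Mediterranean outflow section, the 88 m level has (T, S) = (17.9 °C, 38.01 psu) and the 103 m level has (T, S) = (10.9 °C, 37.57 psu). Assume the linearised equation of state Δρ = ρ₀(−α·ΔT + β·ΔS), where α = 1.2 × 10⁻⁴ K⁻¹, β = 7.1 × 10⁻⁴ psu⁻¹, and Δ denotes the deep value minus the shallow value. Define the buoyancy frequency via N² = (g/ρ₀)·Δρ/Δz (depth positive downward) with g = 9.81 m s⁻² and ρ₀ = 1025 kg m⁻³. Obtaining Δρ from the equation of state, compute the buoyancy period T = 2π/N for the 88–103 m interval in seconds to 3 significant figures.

338 s

ΔT = -7.0 K, ΔS = -0.44 psu (deep − shallow).
Δρ/ρ₀ = −αΔT + βΔS = 8.40 × 10⁻⁴ − 3.124 × 10⁻⁴ = 5.276 × 10⁻⁴, so Δρ ≈ 0.5408 kg m⁻³.
N² = (g/ρ₀)·Δρ/Δz = g·(Δρ/ρ₀)/Δz = 9.81 × 5.276 × 10⁻⁴ / 15 = 3.4505 × 10⁻⁴ s⁻².
N = √(3.4505 × 10⁻⁴) = 0.018576 rad s⁻¹ → T = 2π/N = 338.24 s ≈ 338 s.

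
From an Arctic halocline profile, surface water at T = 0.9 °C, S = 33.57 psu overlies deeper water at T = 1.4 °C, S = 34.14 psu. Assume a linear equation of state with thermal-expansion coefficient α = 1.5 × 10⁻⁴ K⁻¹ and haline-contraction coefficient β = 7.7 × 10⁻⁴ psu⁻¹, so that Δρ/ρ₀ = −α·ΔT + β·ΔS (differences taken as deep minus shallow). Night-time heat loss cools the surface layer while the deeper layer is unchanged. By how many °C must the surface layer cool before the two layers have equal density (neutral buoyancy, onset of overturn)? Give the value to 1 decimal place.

Neutral buoyancy requires Δρ = 0, i.e. −α(T_deep − T_surf′) + β(S_deep − S_surf) = 0.
T_surf′ = T_deep − (β/α)·ΔS = 1.4 − (7.7 × 10⁻⁴/1.5 × 10⁻⁴)·(+0.57) = -1.526 °C.
Cooling required: 0.9 − (-1.526) = 2.426 °C.

2.4 °C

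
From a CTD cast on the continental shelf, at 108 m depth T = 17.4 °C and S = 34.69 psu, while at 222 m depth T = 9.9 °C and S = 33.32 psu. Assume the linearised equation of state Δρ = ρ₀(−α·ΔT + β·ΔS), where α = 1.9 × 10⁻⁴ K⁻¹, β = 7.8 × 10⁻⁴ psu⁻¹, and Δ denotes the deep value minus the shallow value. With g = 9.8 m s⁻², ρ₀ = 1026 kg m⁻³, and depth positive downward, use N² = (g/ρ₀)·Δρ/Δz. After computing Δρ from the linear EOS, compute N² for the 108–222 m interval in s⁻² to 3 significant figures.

ΔT = -7.5 K, ΔS = -1.37 psu (deep − shallow).
Δρ/ρ₀ = −αΔT + βΔS = 1.425 × 10⁻³ − 1.0686 × 10⁻³ = 3.564 × 10⁻⁴, so Δρ ≈ 0.3657 kg m⁻³.
N² = (g/ρ₀)·Δρ/Δz = g·(Δρ/ρ₀)/Δz = 9.8 × 3.564 × 10⁻⁴ / 114 = 3.0638 × 10⁻⁵ s⁻² ≈ 3.06 × 10⁻⁵ s⁻².

3.06 × 10⁻⁵ s⁻²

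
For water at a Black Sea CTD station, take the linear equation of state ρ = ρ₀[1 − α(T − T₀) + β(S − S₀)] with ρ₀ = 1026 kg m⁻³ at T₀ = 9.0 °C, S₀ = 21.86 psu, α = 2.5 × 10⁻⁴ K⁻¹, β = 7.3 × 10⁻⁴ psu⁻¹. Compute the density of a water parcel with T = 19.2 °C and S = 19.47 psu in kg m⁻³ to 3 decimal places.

T − T₀ = +10.2 K, S − S₀ = -2.39 psu.
Bracket = 1 − α·(+10.2) + β·(-2.39) = 1 + (-4.2947 × 10⁻³) = 0.9957053.
ρ = 1026 × 0.9957053 = 1021.594 kg m⁻³.

1021.594 kg m⁻³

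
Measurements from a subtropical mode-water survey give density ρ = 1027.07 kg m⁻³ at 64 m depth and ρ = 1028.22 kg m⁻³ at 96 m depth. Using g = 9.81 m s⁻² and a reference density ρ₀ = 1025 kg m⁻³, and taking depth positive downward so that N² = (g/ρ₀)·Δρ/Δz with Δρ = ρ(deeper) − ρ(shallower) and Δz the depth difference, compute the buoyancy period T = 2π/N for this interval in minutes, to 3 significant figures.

5.65 min

Δρ = 1028.22 − 1027.07 = 1.15 kg m⁻³ over Δz = 96 − 64 = 32 m.
N² = (9.81/1025) × (1.15/32) = 3.4395 × 10⁻⁴ s⁻².
N = √(3.4395 × 10⁻⁴) = 0.018546 rad s⁻¹, so T = 2π/N = 338.79 s = 5.6465 min ≈ 5.65 min.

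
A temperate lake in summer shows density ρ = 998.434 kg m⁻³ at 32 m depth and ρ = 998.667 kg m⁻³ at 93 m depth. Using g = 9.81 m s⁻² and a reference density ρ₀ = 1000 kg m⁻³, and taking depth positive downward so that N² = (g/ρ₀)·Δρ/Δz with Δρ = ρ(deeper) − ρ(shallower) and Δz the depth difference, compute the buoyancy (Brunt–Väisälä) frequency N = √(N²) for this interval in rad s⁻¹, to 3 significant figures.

6.12 × 10⁻³ rad s⁻¹

Δρ = 998.667 − 998.434 = 0.233 kg m⁻³ over Δz = 93 − 32 = 61 m.
N² = (9.81/1000) × (0.233/61) = 3.7471 × 10⁻⁵ s⁻².
N = √(3.7471 × 10⁻⁵) = 6.1214 × 10⁻³ rad s⁻¹ ≈ 6.12 × 10⁻³ rad s⁻¹.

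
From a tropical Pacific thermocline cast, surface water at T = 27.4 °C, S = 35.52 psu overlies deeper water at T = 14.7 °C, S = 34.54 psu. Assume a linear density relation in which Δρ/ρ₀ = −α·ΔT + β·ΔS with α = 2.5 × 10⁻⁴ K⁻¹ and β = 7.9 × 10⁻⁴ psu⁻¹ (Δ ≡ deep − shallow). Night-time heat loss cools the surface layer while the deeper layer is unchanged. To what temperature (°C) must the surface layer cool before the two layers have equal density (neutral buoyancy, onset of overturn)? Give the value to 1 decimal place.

17.8 °C

Neutral buoyancy requires Δρ = 0, i.e. −α(T_deep − T_surf′) + β(S_deep − S_surf) = 0.
T_surf′ = T_deep − (β/α)·ΔS = 14.7 − (7.9 × 10⁻⁴/2.5 × 10⁻⁴)·(-0.98) = 17.797 °C.
Cooling required: 27.4 − (17.797) = 9.603 °C.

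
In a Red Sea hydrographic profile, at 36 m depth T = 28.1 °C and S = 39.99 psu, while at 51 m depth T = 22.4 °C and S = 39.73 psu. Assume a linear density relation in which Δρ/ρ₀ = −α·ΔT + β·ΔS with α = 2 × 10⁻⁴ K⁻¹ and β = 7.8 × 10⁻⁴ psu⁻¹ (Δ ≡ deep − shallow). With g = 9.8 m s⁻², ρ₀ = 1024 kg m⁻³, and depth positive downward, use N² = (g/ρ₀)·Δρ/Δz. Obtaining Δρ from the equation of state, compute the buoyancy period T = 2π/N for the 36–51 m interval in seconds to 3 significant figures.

ΔT = -5.7 K, ΔS = -0.26 psu (deep − shallow).
Δρ/ρ₀ = −αΔT + βΔS = 1.14 × 10⁻³ − 2.028 × 10⁻⁴ = 9.372 × 10⁻⁴, so Δρ ≈ 0.9597 kg m⁻³.
N² = (g/ρ₀)·Δρ/Δz = g·(Δρ/ρ₀)/Δz = 9.8 × 9.372 × 10⁻⁴ / 15 = 6.1230 × 10⁻⁴ s⁻².
N = √(6.1230 × 10⁻⁴) = 0.024745 rad s⁻¹ → T = 2π/N = 253.92 s ≈ 254 s.

254 s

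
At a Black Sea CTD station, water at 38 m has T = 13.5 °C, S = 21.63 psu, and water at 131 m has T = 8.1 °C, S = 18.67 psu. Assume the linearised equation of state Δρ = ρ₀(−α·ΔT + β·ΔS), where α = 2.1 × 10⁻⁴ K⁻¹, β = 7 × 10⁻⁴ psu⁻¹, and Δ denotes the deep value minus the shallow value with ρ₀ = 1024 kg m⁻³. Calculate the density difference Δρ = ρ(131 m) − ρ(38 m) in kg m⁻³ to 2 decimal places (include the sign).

-0.96 kg m⁻³

ΔT = -5.4 K, ΔS = -2.96 psu (deep − shallow).
Δρ/ρ₀ = −(2.1 × 10⁻⁴)(-5.4) + (7 × 10⁻⁴)(-2.96) = -9.38 × 10⁻⁴.
Δρ = 1024 × (-9.38 × 10⁻⁴) = -0.96 kg m⁻³.
Negative Δρ: lighter below, statically unstable.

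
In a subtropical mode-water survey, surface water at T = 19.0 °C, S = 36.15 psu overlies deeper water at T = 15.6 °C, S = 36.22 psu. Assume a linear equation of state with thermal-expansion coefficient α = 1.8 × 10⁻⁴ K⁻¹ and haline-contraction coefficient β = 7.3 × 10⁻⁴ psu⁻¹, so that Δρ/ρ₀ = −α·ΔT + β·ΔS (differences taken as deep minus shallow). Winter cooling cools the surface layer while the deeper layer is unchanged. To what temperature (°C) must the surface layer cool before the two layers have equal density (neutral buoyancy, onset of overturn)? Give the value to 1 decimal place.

15.3 °C

Neutral buoyancy requires Δρ = 0, i.e. −α(T_deep − T_surf′) + β(S_deep − S_surf) = 0.
T_surf′ = T_deep − (β/α)·ΔS = 15.6 − (7.3 × 10⁻⁴/1.8 × 10⁻⁴)·(+0.07) = 15.316 °C.
Cooling required: 19.0 − (15.316) = 3.684 °C.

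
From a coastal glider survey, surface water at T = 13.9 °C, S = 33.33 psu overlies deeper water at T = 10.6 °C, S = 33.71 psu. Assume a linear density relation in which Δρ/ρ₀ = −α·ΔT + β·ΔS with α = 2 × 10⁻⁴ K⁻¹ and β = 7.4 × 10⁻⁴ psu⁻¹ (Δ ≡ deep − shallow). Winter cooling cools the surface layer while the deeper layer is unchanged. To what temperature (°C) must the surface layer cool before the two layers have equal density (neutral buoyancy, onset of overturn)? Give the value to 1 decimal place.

9.2 °C

Neutral buoyancy requires Δρ = 0, i.e. −α(T_deep − T_surf′) + β(S_deep − S_surf) = 0.
T_surf′ = T_deep − (β/α)·ΔS = 10.6 − (7.4 × 10⁻⁴/2 × 10⁻⁴)·(+0.38) = 9.194 °C.
Cooling required: 13.9 − (9.194) = 4.706 °C.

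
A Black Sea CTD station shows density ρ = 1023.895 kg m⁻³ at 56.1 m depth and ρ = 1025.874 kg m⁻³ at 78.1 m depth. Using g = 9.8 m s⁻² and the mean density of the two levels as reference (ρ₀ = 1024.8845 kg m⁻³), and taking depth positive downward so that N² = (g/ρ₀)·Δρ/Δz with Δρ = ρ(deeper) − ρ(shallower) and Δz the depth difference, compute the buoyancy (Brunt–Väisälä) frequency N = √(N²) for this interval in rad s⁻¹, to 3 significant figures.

Δρ = 1025.874 − 1023.895 = 1.979 kg m⁻³ over Δz = 78.1 − 56.1 = 22 m.
N² = (9.8/1024.8845) × (1.979/22) = 8.6015 × 10⁻⁴ s⁻².
N = √(8.6015 × 10⁻⁴) = 0.029328 rad s⁻¹ ≈ 0.0293 rad s⁻¹.

0.0293 rad s⁻¹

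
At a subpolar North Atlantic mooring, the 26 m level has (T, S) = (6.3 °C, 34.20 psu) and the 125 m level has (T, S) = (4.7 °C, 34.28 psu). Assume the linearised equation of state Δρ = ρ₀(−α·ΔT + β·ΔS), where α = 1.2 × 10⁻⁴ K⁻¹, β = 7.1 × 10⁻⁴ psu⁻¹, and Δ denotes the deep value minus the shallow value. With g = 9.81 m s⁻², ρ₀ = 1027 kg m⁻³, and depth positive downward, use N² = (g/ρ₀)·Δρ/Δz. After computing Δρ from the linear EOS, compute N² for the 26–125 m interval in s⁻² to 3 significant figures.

ΔT = -1.6 K, ΔS = +0.08 psu (deep − shallow).
Δρ/ρ₀ = −αΔT + βΔS = 1.92 × 10⁻⁴ + 5.68 × 10⁻⁵ = 2.488 × 10⁻⁴, so Δρ ≈ 0.2555 kg m⁻³.
N² = (g/ρ₀)·Δρ/Δz = g·(Δρ/ρ₀)/Δz = 9.81 × 2.488 × 10⁻⁴ / 99 = 2.4654 × 10⁻⁵ s⁻² ≈ 2.47 × 10⁻⁵ s⁻².

2.47 × 10⁻⁵ s⁻²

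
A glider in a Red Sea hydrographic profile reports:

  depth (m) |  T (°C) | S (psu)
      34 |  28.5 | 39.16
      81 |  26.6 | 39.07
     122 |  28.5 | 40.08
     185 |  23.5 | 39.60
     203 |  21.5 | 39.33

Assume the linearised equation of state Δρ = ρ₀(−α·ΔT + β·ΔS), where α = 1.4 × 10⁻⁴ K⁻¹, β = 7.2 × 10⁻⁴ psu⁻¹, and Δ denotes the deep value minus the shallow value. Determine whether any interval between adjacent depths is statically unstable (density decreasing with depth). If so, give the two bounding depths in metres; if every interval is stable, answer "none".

none

Evaluate Δρ/ρ₀ = −αΔT + βΔS across each adjacent pair:
  34–81 m: −αΔT+βΔS = −(1.4 × 10⁻⁴)(-1.9)+(7.2 × 10⁻⁴)(-0.09) = 2.0 × 10⁻⁴ → stable
  81–122 m: −αΔT+βΔS = −(1.4 × 10⁻⁴)(+1.9)+(7.2 × 10⁻⁴)(+1.01) = 4.6 × 10⁻⁴ → stable
  122–185 m: −αΔT+βΔS = −(1.4 × 10⁻⁴)(-5.0)+(7.2 × 10⁻⁴)(-0.48) = 3.5 × 10⁻⁴ → stable
  185–203 m: −αΔT+βΔS = −(1.4 × 10⁻⁴)(-2.0)+(7.2 × 10⁻⁴)(-0.27) = 8.6 × 10⁻⁵ → stable
Every interval has Δρ > 0: the column is stably stratified throughout.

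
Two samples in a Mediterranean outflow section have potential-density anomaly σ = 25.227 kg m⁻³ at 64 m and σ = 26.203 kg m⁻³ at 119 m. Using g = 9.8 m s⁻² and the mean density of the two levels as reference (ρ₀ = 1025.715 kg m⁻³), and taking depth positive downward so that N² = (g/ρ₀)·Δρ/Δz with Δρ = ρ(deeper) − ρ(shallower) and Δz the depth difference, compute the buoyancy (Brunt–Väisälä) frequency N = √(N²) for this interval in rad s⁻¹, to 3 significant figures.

Δρ = 1026.203 − 1025.227 = 0.976 kg m⁻³ over Δz = 119 − 64 = 55 m.
N² = (9.8/1025.715) × (0.976/55) = 1.6955 × 10⁻⁴ s⁻².
N = √(1.6955 × 10⁻⁴) = 0.013021 rad s⁻¹ ≈ 0.0130 rad s⁻¹.
Since Δρ > 0 the layer is stably stratified.

0.0130 rad s⁻¹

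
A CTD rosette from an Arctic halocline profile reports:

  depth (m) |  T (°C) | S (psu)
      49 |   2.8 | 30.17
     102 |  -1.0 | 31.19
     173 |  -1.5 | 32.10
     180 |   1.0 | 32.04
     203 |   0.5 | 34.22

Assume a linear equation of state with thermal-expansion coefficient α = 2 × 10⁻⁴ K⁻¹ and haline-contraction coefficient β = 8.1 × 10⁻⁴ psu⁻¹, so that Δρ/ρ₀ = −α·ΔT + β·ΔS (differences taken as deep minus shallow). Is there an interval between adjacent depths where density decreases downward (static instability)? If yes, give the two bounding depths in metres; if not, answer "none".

173–180 m

Evaluate Δρ/ρ₀ = −αΔT + βΔS across each adjacent pair:
  49–102 m: −αΔT+βΔS = −(2 × 10⁻⁴)(-3.8)+(8.1 × 10⁻⁴)(+1.02) = 1.6 × 10⁻³ → stable
  102–173 m: −αΔT+βΔS = −(2 × 10⁻⁴)(-0.5)+(8.1 × 10⁻⁴)(+0.91) = 8.4 × 10⁻⁴ → stable
  173–180 m: −αΔT+βΔS = −(2 × 10⁻⁴)(+2.5)+(8.1 × 10⁻⁴)(-0.06) = -5.5 × 10⁻⁴ → UNSTABLE
  180–203 m: −αΔT+βΔS = −(2 × 10⁻⁴)(-0.5)+(8.1 × 10⁻⁴)(+2.18) = 1.9 × 10⁻³ → stable
The 173–180 m interval has Δρ < 0: lighter water underlies denser water.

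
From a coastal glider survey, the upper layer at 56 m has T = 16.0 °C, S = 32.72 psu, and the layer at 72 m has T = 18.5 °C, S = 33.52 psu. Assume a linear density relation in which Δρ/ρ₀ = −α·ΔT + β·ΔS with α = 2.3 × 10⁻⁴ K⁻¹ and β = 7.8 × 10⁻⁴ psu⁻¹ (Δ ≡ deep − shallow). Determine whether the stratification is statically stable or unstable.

stable

ΔT = 18.5 − 16.0 = +2.5 K and ΔS = 33.52 − 32.72 = +0.80 psu (deep − shallow).
−αΔT = -5.75 × 10⁻⁴; βΔS = 6.24 × 10⁻⁴; sum Δρ/ρ₀ = 4.90 × 10⁻⁵.
Δρ/ρ₀ > 0, so Δρ > 0: deeper water is denser → statically stable.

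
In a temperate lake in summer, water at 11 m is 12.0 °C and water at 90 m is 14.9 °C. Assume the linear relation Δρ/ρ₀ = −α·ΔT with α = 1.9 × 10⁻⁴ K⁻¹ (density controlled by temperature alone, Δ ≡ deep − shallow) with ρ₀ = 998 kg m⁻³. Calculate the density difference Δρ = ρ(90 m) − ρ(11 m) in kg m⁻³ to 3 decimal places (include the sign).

ΔT = +2.9 K, Δρ/ρ₀ = −αΔT = -5.51 × 10⁻⁴.
Δρ = 998 × (-5.51 × 10⁻⁴) = -0.550 kg m⁻³.
Negative Δρ: lighter below, statically unstable.

-0.550 kg m⁻³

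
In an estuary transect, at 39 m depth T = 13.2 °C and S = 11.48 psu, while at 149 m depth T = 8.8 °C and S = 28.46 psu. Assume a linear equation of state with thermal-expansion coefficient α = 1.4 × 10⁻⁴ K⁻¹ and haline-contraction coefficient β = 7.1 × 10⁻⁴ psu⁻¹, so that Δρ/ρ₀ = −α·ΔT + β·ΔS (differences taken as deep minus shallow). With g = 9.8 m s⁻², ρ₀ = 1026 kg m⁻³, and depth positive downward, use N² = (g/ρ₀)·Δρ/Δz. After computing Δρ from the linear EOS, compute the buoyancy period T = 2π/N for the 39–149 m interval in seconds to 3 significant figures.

187 s

ΔT = -4.4 K, ΔS = +16.98 psu (deep − shallow).
Δρ/ρ₀ = −αΔT + βΔS = 6.16 × 10⁻⁴ + 0.0120558 = 0.0126718, so Δρ ≈ 13.00 kg m⁻³.
N² = (g/ρ₀)·Δρ/Δz = g·(Δρ/ρ₀)/Δz = 9.8 × 0.0126718 / 110 = 1.1289 × 10⁻³ s⁻².
N = √(1.1289 × 10⁻³) = 0.033599 rad s⁻¹ → T = 2π/N = 187.01 s ≈ 187 s.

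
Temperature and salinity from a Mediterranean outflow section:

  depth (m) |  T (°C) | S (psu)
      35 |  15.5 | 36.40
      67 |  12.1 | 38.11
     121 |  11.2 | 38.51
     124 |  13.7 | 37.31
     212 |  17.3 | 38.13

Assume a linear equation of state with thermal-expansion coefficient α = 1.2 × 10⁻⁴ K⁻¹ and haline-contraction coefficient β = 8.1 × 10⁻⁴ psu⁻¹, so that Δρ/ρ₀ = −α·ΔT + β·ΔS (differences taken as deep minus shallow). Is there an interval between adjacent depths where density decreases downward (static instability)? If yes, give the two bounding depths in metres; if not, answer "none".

Evaluate Δρ/ρ₀ = −αΔT + βΔS across each adjacent pair:
  35–67 m: −αΔT+βΔS = −(1.2 × 10⁻⁴)(-3.4)+(8.1 × 10⁻⁴)(+1.71) = 1.8 × 10⁻³ → stable
  67–121 m: −αΔT+βΔS = −(1.2 × 10⁻⁴)(-0.9)+(8.1 × 10⁻⁴)(+0.40) = 4.3 × 10⁻⁴ → stable
  121–124 m: −αΔT+βΔS = −(1.2 × 10⁻⁴)(+2.5)+(8.1 × 10⁻⁴)(-1.20) = -1.3 × 10⁻³ → UNSTABLE
  124–212 m: −αΔT+βΔS = −(1.2 × 10⁻⁴)(+3.6)+(8.1 × 10⁻⁴)(+0.82) = 2.3 × 10⁻⁴ → stable
The 121–124 m interval has Δρ < 0: lighter water underlies denser water.

121–124 m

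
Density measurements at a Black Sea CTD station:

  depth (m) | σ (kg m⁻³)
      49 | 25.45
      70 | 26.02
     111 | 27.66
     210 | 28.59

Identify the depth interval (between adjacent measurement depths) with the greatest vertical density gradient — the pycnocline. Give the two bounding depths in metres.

70–111 m

Compute the density gradient over each adjacent pair:
  49–70 m: Δρ/Δz = 0.57/21 = 0.027 kg m⁻⁴
  70–111 m: Δρ/Δz = 1.64/41 = 0.040 kg m⁻⁴
  111–210 m: Δρ/Δz = 0.93/99 = 9.4 × 10⁻³ kg m⁻⁴
The largest gradient is in the 70–111 m interval — the pycnocline.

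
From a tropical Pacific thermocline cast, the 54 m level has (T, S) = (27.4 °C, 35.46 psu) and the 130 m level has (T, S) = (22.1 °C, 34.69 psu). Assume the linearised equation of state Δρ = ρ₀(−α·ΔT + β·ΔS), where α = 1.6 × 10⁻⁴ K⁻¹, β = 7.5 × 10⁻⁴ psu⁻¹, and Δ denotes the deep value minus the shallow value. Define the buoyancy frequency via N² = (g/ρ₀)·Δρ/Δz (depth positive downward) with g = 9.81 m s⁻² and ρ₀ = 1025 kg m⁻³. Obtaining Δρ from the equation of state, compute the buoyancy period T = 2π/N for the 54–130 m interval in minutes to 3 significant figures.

ΔT = -5.3 K, ΔS = -0.77 psu (deep − shallow).
Δρ/ρ₀ = −αΔT + βΔS = 8.48 × 10⁻⁴ − 5.775 × 10⁻⁴ = 2.705 × 10⁻⁴, so Δρ ≈ 0.2773 kg m⁻³.
N² = (g/ρ₀)·Δρ/Δz = g·(Δρ/ρ₀)/Δz = 9.81 × 2.705 × 10⁻⁴ / 76 = 3.4916 × 10⁻⁵ s⁻².
N = √(3.4916 × 10⁻⁵) = 5.9090 × 10⁻³ rad s⁻¹ → T = 2π/N = 1.0633 × 10³ s = 17.722 min ≈ 17.7 min.

17.7 min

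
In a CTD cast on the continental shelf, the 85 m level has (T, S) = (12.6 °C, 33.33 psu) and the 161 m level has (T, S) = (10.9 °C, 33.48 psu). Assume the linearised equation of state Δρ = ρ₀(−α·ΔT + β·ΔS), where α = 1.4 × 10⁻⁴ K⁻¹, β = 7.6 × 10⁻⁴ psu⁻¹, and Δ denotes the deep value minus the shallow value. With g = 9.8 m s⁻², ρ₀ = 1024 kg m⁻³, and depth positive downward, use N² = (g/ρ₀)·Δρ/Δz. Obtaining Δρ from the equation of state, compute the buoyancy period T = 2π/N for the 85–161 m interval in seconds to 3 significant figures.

ΔT = -1.7 K, ΔS = +0.15 psu (deep − shallow).
Δρ/ρ₀ = −αΔT + βΔS = 2.38 × 10⁻⁴ + 1.14 × 10⁻⁴ = 3.52 × 10⁻⁴, so Δρ ≈ 0.3604 kg m⁻³.
N² = (g/ρ₀)·Δρ/Δz = g·(Δρ/ρ₀)/Δz = 9.8 × 3.52 × 10⁻⁴ / 76 = 4.5389 × 10⁻⁵ s⁻².
N = √(4.5389 × 10⁻⁵) = 6.7371 × 10⁻³ rad s⁻¹ → T = 2π/N = 932.62 s ≈ 933 s.

933 s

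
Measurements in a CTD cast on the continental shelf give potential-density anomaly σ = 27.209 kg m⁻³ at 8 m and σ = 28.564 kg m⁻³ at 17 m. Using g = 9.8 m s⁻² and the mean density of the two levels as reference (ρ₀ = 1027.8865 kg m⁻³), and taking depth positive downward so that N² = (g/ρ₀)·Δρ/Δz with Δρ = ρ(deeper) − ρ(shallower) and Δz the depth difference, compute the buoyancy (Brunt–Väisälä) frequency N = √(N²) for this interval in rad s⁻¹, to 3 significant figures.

Δρ = 1028.564 − 1027.209 = 1.355 kg m⁻³ over Δz = 17 − 8 = 9 m.
N² = (9.8/1027.8865) × (1.355/9) = 1.4354 × 10⁻³ s⁻².
N = √(1.4354 × 10⁻³) = 0.037887 rad s⁻¹ ≈ 0.0379 rad s⁻¹.

0.0379 rad s⁻¹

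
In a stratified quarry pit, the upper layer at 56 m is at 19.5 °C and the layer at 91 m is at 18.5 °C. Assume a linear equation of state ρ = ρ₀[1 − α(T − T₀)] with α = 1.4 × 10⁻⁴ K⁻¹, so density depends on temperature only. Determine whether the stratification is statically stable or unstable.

ΔT = 18.5 − 19.5 = -1.0 K, so Δρ/ρ₀ = −αΔT = 1.40 × 10⁻⁴.
Δρ/ρ₀ > 0, so Δρ > 0: deeper water is denser → statically stable.

stable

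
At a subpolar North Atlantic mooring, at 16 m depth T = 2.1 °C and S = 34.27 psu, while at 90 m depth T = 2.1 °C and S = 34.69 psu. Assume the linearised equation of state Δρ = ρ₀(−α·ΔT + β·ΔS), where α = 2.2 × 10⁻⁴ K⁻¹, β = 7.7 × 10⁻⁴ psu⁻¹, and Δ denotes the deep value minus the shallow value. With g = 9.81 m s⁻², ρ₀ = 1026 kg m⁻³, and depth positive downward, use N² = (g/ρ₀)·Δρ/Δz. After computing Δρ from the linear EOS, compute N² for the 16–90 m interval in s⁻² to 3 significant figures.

ΔT = +0.0 K, ΔS = +0.42 psu (deep − shallow).
Δρ/ρ₀ = −αΔT + βΔS = 0 + 3.234 × 10⁻⁴ = 3.234 × 10⁻⁴, so Δρ ≈ 0.3318 kg m⁻³.
N² = (g/ρ₀)·Δρ/Δz = g·(Δρ/ρ₀)/Δz = 9.81 × 3.234 × 10⁻⁴ / 74 = 4.2872 × 10⁻⁵ s⁻² ≈ 4.29 × 10⁻⁵ s⁻².

4.29 × 10⁻⁵ s⁻²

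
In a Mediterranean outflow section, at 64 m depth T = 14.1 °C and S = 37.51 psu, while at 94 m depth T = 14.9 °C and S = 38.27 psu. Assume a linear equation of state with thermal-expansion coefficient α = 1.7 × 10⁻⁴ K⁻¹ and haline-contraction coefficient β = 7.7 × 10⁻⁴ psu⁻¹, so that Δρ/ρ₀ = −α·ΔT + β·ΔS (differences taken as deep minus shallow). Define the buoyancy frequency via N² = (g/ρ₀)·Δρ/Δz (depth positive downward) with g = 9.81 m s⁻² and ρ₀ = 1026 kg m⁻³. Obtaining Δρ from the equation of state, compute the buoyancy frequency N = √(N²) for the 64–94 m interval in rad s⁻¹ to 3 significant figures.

0.0121 rad s⁻¹

ΔT = +0.8 K, ΔS = +0.76 psu (deep − shallow).
Δρ/ρ₀ = −αΔT + βΔS = -1.36 × 10⁻⁴ + 5.852 × 10⁻⁴ = 4.492 × 10⁻⁴, so Δρ ≈ 0.4609 kg m⁻³.
N² = (g/ρ₀)·Δρ/Δz = g·(Δρ/ρ₀)/Δz = 9.81 × 4.492 × 10⁻⁴ / 30 = 1.4689 × 10⁻⁴ s⁻².
N = √(1.4689 × 10⁻⁴) = 0.012120 rad s⁻¹ ≈ 0.0121 rad s⁻¹.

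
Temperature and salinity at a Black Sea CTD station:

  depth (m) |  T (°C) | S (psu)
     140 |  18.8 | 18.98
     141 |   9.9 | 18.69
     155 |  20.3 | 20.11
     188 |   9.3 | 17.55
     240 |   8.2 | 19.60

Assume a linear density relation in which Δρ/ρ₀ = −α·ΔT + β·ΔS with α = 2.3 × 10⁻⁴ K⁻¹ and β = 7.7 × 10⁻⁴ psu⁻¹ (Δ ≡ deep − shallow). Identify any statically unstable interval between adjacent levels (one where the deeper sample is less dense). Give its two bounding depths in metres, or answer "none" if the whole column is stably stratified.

141–155 m

Evaluate Δρ/ρ₀ = −αΔT + βΔS across each adjacent pair:
  140–141 m: −αΔT+βΔS = −(2.3 × 10⁻⁴)(-8.9)+(7.7 × 10⁻⁴)(-0.29) = 1.8 × 10⁻³ → stable
  141–155 m: −αΔT+βΔS = −(2.3 × 10⁻⁴)(+10.4)+(7.7 × 10⁻⁴)(+1.42) = -1.3 × 10⁻³ → UNSTABLE
  155–188 m: −αΔT+βΔS = −(2.3 × 10⁻⁴)(-11.0)+(7.7 × 10⁻⁴)(-2.56) = 5.6 × 10⁻⁴ → stable
  188–240 m: −αΔT+βΔS = −(2.3 × 10⁻⁴)(-1.1)+(7.7 × 10⁻⁴)(+2.05) = 1.8 × 10⁻³ → stable
The 141–155 m interval has Δρ < 0: lighter water underlies denser water.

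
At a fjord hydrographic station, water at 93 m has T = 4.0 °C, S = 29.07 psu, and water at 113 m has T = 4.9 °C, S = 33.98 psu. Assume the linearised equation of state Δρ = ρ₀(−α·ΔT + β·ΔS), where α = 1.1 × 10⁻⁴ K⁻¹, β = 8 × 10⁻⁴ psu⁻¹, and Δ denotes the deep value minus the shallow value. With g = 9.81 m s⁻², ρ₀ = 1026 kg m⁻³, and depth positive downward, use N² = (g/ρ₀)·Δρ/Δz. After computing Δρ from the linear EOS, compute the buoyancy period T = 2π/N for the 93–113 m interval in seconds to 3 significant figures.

145 s

ΔT = +0.9 K, ΔS = +4.91 psu (deep − shallow).
Δρ/ρ₀ = −αΔT + βΔS = -9.90 × 10⁻⁵ + 3.928 × 10⁻³ = 3.829 × 10⁻³, so Δρ ≈ 3.929 kg m⁻³.
N² = (g/ρ₀)·Δρ/Δz = g·(Δρ/ρ₀)/Δz = 9.81 × 3.829 × 10⁻³ / 20 = 1.8781 × 10⁻³ s⁻².
N = √(1.8781 × 10⁻³) = 0.043337 rad s⁻¹ → T = 2π/N = 144.98 s ≈ 145 s.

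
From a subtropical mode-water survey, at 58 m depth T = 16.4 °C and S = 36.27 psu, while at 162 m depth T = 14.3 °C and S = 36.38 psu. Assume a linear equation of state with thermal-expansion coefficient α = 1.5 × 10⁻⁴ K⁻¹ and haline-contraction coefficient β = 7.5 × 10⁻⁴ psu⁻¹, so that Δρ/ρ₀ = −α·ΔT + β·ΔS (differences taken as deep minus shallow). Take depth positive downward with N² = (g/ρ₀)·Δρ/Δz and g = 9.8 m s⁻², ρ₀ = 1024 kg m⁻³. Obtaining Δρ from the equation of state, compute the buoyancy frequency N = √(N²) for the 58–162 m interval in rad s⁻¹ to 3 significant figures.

ΔT = -2.1 K, ΔS = +0.11 psu (deep − shallow).
Δρ/ρ₀ = −αΔT + βΔS = 3.15 × 10⁻⁴ + 8.25 × 10⁻⁵ = 3.975 × 10⁻⁴, so Δρ ≈ 0.4070 kg m⁻³.
N² = (g/ρ₀)·Δρ/Δz = g·(Δρ/ρ₀)/Δz = 9.8 × 3.975 × 10⁻⁴ / 104 = 3.7457 × 10⁻⁵ s⁻².
N = √(3.7457 × 10⁻⁵) = 6.1202 × 10⁻³ rad s⁻¹ ≈ 6.12 × 10⁻³ rad s⁻¹.

6.12 × 10⁻³ rad s⁻¹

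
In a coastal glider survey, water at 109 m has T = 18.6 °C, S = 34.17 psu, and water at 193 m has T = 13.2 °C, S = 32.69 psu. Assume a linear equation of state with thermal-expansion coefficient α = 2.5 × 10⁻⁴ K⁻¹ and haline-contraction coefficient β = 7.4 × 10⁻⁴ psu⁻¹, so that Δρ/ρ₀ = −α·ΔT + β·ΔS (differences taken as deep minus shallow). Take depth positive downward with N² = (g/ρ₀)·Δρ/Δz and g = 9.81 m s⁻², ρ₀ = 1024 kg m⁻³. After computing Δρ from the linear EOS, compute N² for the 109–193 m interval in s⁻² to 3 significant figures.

ΔT = -5.4 K, ΔS = -1.48 psu (deep − shallow).
Δρ/ρ₀ = −αΔT + βΔS = 1.35 × 10⁻³ − 1.0952 × 10⁻³ = 2.548 × 10⁻⁴, so Δρ ≈ 0.2609 kg m⁻³.
N² = (g/ρ₀)·Δρ/Δz = g·(Δρ/ρ₀)/Δz = 9.81 × 2.548 × 10⁻⁴ / 84 = 2.9757 × 10⁻⁵ s⁻² ≈ 2.98 × 10⁻⁵ s⁻².

2.98 × 10⁻⁵ s⁻²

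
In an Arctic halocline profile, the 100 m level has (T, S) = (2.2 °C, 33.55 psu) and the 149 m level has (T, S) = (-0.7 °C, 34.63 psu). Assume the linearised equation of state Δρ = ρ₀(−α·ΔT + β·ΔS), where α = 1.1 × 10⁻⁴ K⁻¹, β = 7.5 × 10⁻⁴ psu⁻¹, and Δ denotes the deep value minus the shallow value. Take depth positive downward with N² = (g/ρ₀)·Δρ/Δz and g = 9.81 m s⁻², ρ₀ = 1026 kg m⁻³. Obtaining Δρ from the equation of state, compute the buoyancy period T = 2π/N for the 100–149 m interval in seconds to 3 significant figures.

ΔT = -2.9 K, ΔS = +1.08 psu (deep − shallow).
Δρ/ρ₀ = −αΔT + βΔS = 3.19 × 10⁻⁴ + 8.10 × 10⁻⁴ = 1.129 × 10⁻³, so Δρ ≈ 1.158 kg m⁻³.
N² = (g/ρ₀)·Δρ/Δz = g·(Δρ/ρ₀)/Δz = 9.81 × 1.129 × 10⁻³ / 49 = 2.2603 × 10⁻⁴ s⁻².
N = √(2.2603 × 10⁻⁴) = 0.015034 rad s⁻¹ → T = 2π/N = 417.93 s ≈ 418 s.

418 s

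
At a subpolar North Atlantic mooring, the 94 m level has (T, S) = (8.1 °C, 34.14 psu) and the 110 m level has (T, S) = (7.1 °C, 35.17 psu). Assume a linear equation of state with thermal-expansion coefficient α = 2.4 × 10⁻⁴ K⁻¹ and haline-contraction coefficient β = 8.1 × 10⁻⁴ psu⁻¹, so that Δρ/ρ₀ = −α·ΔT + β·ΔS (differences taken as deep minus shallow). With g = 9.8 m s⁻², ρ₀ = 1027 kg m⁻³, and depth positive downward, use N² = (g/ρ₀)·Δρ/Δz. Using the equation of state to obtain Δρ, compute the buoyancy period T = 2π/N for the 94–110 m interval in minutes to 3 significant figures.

4.08 min

ΔT = -1.0 K, ΔS = +1.03 psu (deep − shallow).
Δρ/ρ₀ = −αΔT + βΔS = 2.40 × 10⁻⁴ + 8.343 × 10⁻⁴ = 1.0743 × 10⁻³, so Δρ ≈ 1.103 kg m⁻³.
N² = (g/ρ₀)·Δρ/Δz = g·(Δρ/ρ₀)/Δz = 9.8 × 1.0743 × 10⁻³ / 16 = 6.5801 × 10⁻⁴ s⁻².
N = √(6.5801 × 10⁻⁴) = 0.025652 rad s⁻¹ → T = 2π/N = 244.94 s = 4.0823 min ≈ 4.08 min.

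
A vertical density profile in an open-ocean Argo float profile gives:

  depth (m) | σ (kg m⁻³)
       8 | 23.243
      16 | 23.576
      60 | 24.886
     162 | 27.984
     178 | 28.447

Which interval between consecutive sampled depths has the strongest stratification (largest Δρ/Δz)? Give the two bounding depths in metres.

8–16 m

Compute the density gradient over each adjacent pair:
  8–16 m: Δρ/Δz = 0.333/8 = 0.042 kg m⁻⁴
  16–60 m: Δρ/Δz = 1.310/44 = 0.030 kg m⁻⁴
  60–162 m: Δρ/Δz = 3.098/102 = 0.030 kg m⁻⁴
  162–178 m: Δρ/Δz = 0.463/16 = 0.029 kg m⁻⁴
The largest gradient is in the 8–16 m interval — the pycnocline.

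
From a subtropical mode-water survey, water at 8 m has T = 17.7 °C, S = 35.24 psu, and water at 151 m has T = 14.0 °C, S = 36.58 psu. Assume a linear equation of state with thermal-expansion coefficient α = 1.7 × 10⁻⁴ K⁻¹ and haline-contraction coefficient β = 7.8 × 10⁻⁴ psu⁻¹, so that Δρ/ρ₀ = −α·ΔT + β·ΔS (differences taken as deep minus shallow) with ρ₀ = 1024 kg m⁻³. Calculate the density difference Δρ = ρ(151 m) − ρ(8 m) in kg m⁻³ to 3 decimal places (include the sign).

+1.714 kg m⁻³

ΔT = -3.7 K, ΔS = +1.34 psu (deep − shallow).
Δρ/ρ₀ = −(1.7 × 10⁻⁴)(-3.7) + (7.8 × 10⁻⁴)(+1.34) = 1.6742 × 10⁻³.
Δρ = 1024 × (1.6742 × 10⁻³) = +1.714 kg m⁻³.
Positive Δρ: denser below, stable.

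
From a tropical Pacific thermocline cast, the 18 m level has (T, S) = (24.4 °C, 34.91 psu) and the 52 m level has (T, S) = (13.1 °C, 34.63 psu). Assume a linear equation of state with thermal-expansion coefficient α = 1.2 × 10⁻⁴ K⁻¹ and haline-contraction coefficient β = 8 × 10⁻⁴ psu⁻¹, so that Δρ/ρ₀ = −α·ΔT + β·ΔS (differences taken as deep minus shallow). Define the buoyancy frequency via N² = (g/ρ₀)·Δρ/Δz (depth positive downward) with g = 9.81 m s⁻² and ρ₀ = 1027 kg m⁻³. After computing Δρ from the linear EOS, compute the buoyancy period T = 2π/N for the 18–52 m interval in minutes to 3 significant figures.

5.79 min

ΔT = -11.3 K, ΔS = -0.28 psu (deep − shallow).
Δρ/ρ₀ = −αΔT + βΔS = 1.356 × 10⁻³ − 2.24 × 10⁻⁴ = 1.132 × 10⁻³, so Δρ ≈ 1.163 kg m⁻³.
N² = (g/ρ₀)·Δρ/Δz = g·(Δρ/ρ₀)/Δz = 9.81 × 1.132 × 10⁻³ / 34 = 3.2662 × 10⁻⁴ s⁻².
N = √(3.2662 × 10⁻⁴) = 0.018073 rad s⁻¹ → T = 2π/N = 347.66 s = 5.7943 min ≈ 5.79 min.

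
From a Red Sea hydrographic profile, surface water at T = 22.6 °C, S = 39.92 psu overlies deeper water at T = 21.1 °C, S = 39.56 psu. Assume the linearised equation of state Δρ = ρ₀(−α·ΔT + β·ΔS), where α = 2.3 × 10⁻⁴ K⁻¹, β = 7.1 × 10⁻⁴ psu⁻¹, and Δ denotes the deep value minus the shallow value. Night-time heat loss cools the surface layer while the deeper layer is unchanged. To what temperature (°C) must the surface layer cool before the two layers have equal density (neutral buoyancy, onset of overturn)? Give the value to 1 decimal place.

22.2 °C

Neutral buoyancy requires Δρ = 0, i.e. −α(T_deep − T_surf′) + β(S_deep − S_surf) = 0.
T_surf′ = T_deep − (β/α)·ΔS = 21.1 − (7.1 × 10⁻⁴/2.3 × 10⁻⁴)·(-0.36) = 22.211 °C.
Cooling required: 22.6 − (22.211) = 0.389 °C.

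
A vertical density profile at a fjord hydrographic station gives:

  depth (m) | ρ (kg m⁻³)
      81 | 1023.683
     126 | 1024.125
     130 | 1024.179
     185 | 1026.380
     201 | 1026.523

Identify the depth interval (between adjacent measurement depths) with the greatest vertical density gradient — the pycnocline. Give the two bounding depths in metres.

Compute the density gradient over each adjacent pair:
  81–126 m: Δρ/Δz = 0.442/45 = 9.8 × 10⁻³ kg m⁻⁴
  126–130 m: Δρ/Δz = 0.054/4 = 0.013 kg m⁻⁴
  130–185 m: Δρ/Δz = 2.201/55 = 0.040 kg m⁻⁴
  185–201 m: Δρ/Δz = 0.143/16 = 8.9 × 10⁻³ kg m⁻⁴
The largest gradient is in the 130–185 m interval — the pycnocline.

130–185 m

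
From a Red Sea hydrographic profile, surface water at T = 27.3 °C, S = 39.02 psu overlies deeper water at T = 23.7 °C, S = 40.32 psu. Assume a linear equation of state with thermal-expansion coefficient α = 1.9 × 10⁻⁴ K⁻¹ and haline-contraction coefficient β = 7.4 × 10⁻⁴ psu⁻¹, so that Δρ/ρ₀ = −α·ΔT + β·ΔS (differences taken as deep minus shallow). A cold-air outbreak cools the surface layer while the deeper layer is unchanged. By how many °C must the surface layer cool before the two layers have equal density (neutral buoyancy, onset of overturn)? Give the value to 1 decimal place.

Neutral buoyancy requires Δρ = 0, i.e. −α(T_deep − T_surf′) + β(S_deep − S_surf) = 0.
T_surf′ = T_deep − (β/α)·ΔS = 23.7 − (7.4 × 10⁻⁴/1.9 × 10⁻⁴)·(+1.30) = 18.637 °C.
Cooling required: 27.3 − (18.637) = 8.663 °C.

8.7 °C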